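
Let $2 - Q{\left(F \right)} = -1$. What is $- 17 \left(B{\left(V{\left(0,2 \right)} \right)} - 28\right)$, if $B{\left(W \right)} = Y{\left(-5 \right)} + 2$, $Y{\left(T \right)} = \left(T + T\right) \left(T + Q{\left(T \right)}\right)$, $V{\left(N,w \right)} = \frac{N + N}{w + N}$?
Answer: $102$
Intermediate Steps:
$Q{\left(F \right)} = 3$ ($Q{\left(F \right)} = 2 - -1 = 2 + 1 = 3$)
$V{\left(N,w \right)} = \frac{2 N}{N + w}$
$Y{\left(T \right)} = 2 T \left(3 + T\right)$ ($Y{\left(T \right)} = \left(T + T\right) \left(T + 3\right) = 2 T \left(3 + T\right)$)
$B{\left(W \right)} = 22$ ($B{\left(W \right)} = 2 \left(-5\right) \left(3 - 5\right) + 2 = 2 \left(-5\right) \left(-2\right) + 2 = 20 + 2 = 22$)
$- 17 \left(B{\left(V{\left(0,2 \right)} \right)} - 28\right) = - 17 \left(22 - 28\right) = \left(-17\right) \left(-6\right) = 102$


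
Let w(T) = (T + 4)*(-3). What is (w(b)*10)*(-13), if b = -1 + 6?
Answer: 3510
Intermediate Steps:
b = 5
w(T) = -12 - 3*T (w(T) = (4 + T)*(-3) = -12 - 3*T)
(w(b)*10)*(-13) = ((-12 - 3*5)*10)*(-13) = ((-12 - 15)*10)*(-13) = -27*10*(-13) = -270*(-13) = 3510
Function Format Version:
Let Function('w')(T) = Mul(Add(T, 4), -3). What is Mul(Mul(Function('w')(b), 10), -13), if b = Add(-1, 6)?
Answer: 3510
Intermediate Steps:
b = 5
Function('w')(T) = Add(-12, Mul(-3, T)) (Function('w')(T) = Mul(Add(4, T), -3) = Add(-12, Mul(-3, T)))
Mul(Mul(Function('w')(b), 10), -13) = Mul(Mul(Add(-12, Mul(-3, 5)), 10), -13) = Mul(Mul(Add(-12, -15), 10), -13) = Mul(Mul(-27, 10), -13) = Mul(-270, -13) = 3510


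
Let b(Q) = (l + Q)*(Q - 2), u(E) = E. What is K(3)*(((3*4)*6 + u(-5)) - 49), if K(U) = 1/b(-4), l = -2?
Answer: ½ ≈ 0.50000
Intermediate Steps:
b(Q) = (-2 + Q)² (b(Q) = (-2 + Q)*(Q - 2) = (-2 + Q)*(-2 + Q) = (-2 + Q)²)
K(U) = 1/36 (K(U) = 1/(4 + (-4)² - 4*(-4)) = 1/(4 + 16 + 16) = 1/36)
K(3)*(((3*4)*6 + u(-5)) - 49) = (((3*4)*6 - 5) - 49)/36 = ((12*6 - 5) - 49)/36 = ((72 - 5) - 49)/36 = (67 - 49)/36 = (1/36)*18 = ½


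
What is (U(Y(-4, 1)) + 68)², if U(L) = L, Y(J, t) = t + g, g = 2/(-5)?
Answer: 117649/25 ≈ 4706.0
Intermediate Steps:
g = -⅖ (g = 2*(-⅕) = -⅖ ≈ -0.40000)
Y(J, t) = -⅖ + t (Y(J, t) = t - ⅖ = -⅖ + t)
(U(Y(-4, 1)) + 68)² = ((-⅖ + 1) + 68)² = (⅗ + 68)² = (343/5)² = 117649/25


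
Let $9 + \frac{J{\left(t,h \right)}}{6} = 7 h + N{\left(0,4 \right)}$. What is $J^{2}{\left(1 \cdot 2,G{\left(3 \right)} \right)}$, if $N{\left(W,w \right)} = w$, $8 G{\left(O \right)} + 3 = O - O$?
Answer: $\frac{33489}{16} \approx 2093.1$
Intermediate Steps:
$G{\left(O \right)} = - \frac{3}{8}$ ($G{\left(O \right)} = - \frac{3}{8} + \frac{O - O}{8} = - \frac{3}{8} + \frac{1}{8} \cdot 0 = - \frac{3}{8} + 0 = - \frac{3}{8}$)
$J{\left(t,h \right)} = -30 + 42 h$ ($J{\left(t,h \right)} = -54 + 6 \left(7 h + 4\right) = -54 + 6 \left(4 + 7 h\right) = -54 + \left(24 + 42 h\right) = -30 + 42 h$)
$J^{2}{\left(1 \cdot 2,G{\left(3 \right)} \right)} = \left(-30 + 42 \left(- \frac{3}{8}\right)\right)^{2} = \left(-30 - \frac{63}{4}\right)^{2} = \left(- \frac{183}{4}\right)^{2} = \frac{33489}{16}$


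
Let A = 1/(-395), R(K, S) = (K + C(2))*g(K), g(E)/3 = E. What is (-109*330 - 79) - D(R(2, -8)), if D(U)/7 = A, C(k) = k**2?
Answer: -14239348/395 ≈ -36049.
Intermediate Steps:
g(E) = 3*E
R(K, S) = 3*K*(4 + K) (R(K, S) = (K + 2**2)*(3*K) = (K + 4)*(3*K) = (4 + K)*(3*K) = 3*K*(4 + K))
A = -1/395 ≈ -0.0025316
D(U) = -7/395 (D(U) = 7*(-1/395) = -7/395)
(-109*330 - 79) - D(R(2, -8)) = (-109*330 - 79) - 1*(-7/395) = (-35970 - 79) + 7/395 = -36049 + 7/395 = -14239348/395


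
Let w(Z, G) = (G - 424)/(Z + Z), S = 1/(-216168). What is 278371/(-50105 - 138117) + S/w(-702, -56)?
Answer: -401169685849/271250488640 ≈ -1.4790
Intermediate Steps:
S = -1/216168 ≈ -4.6260e-6
w(Z, G) = (-424 + G)/(2*Z) (w(Z, G) = (-424 + G)/((2*Z)) = (-424 + G)*(1/(2*Z)) = (-424 + G)/(2*Z))
278371/(-50105 - 138117) + S/w(-702, -56) = 278371/(-50105 - 138117) - (-1404/(-424 - 56))/216168 = 278371/(-188222) - 1/(216168*((½)*(-1/702)*(-480))) = 278371*(-1/188222) - 1/(216168*40/117) = -278371/188222 - 1/216168*117/40 = -278371/188222 - 39/2882240 = -401169685849/271250488640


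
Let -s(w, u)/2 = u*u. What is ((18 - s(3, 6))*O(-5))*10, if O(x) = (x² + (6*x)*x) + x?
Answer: 153000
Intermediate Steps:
s(w, u) = -2*u² (s(w, u) = -2*u*u = -2*u²)
O(x) = x + 7*x² (O(x) = (x² + 6*x²) + x = 7*x² + x = x + 7*x²)
((18 - s(3, 6))*O(-5))*10 = ((18 - (-2)*6²)*(-5*(1 + 7*(-5))))*10 = ((18 - (-2)*36)*(-5*(1 - 35)))*10 = ((18 - 1*(-72))*(-5*(-34)))*10 = ((18 + 72)*170)*10 = (90*170)*10 = 15300*10 = 153000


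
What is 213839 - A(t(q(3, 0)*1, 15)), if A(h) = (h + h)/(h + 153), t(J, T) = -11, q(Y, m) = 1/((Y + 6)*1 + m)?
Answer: 15182580/71 ≈ 2.1384e+5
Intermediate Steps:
q(Y, m) = 1/(6 + Y + m) (q(Y, m) = 1/((6 + Y)*1 + m) = 1/((6 + Y) + m) = 1/(6 + Y + m))
A(h) = 2*h/(153 + h) (A(h) = (2*h)/(153 + h) = 2*h/(153 + h))
213839 - A(t(q(3, 0)*1, 15)) = 213839 - 2*(-11)/(153 - 11) = 213839 - 2*(-11)/142 = 213839 - 1*(-11/71) = 213839 + 11/71 = 15182580/71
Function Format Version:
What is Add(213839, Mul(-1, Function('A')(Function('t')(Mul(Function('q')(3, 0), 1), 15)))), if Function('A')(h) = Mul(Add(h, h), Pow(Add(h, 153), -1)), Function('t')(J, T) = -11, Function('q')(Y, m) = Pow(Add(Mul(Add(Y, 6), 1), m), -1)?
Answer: Rational(15182580, 71) ≈ 2.1384e+5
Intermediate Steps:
Function('q')(Y, m) = Pow(Add(6, Y, m), -1) (Function('q')(Y, m) = Pow(Add(Mul(Add(6, Y), 1), m), -1) = Pow(Add(Add(6, Y), m), -1) = Pow(Add(6, Y, m), -1))
Function('A')(h) = Mul(2, h, Pow(Add(153, h), -1)) (Function('A')(h) = Mul(Mul(2, h), Pow(Add(153, h), -1)) = Mul(2, h, Pow(Add(153, h), -1)))
Add(213839, Mul(-1, Function('A')(Function('t')(Mul(Function('q')(3, 0), 1), 15)))) = Add(213839, Mul(-1, Mul(2, -11, Pow(Add(153, -11), -1)))) = Add(213839, Mul(-1, Mul(2, -11, Pow(142, -1)))) = Add(213839, Mul(-1, Mul(2, -11, Rational(1, 142)))) = Add(213839, Mul(-1, Rational(-11, 71))) = Add(213839, Rational(11, 71)) = Rational(15182580, 71)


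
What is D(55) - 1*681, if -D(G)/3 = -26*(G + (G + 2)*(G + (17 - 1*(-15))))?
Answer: 390411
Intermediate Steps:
D(G) = 78*G + 78*(2 + G)*(32 + G) (D(G) = -(-78)*(G + (G + 2)*(G + (17 - 1*(-15)))) = -(-78)*(G + (2 + G)*(G + (17 + 15))) = -(-78)*(G + (2 + G)*(G + 32)) = -(-78)*(G + (2 + G)*(32 + G)) = -3*(-26*G - 26*(2 + G)*(32 + G)) = 78*G + 78*(2 + G)*(32 + G))
D(55) - 1*681 = (4992 + 78*55² + 2730*55) - 1*681 = (4992 + 78*3025 + 150150) - 681 = (4992 + 235950 + 150150) - 681 = 391092 - 681 = 390411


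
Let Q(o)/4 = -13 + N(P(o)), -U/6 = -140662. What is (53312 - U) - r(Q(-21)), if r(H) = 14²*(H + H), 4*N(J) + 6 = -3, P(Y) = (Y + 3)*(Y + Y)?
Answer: -766748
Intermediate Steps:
U = 843972 (U = -6*(-140662) = 843972)
P(Y) = 2*Y*(3 + Y) (P(Y) = (3 + Y)*(2*Y) = 2*Y*(3 + Y))
N(J) = -9/4 (N(J) = -3/2 + (¼)*(-3) = -3/2 - ¾ = -9/4)
Q(o) = -61 (Q(o) = 4*(-13 - 9/4) = 4*(-61/4) = -61)
r(H) = 392*H (r(H) = 196*(2*H) = 392*H)
(53312 - U) - r(Q(-21)) = (53312 - 1*843972) - 392*(-61) = (53312 - 843972) - 1*(-23912) = -790660 + 23912 = -766748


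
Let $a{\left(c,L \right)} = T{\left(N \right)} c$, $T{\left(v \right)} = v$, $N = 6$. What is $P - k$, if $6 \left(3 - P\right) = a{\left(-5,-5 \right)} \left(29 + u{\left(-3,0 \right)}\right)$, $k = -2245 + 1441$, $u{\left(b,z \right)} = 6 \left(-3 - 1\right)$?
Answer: $832$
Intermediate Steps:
$u{\left(b,z \right)} = -24$ ($u{\left(b,z \right)} = 6 \left(-4\right) = -24$)
$a{\left(c,L \right)} = 6 c$
$k = -804$
$P = 28$ ($P = 3 - \frac{6 \left(-5\right) \left(29 - 24\right)}{6} = 3 - \frac{\left(-30\right) 5}{6} = 3 - -25 = 3 + 25 = 28$)
$P - k = 28 - -804 = 28 + 804 = 832$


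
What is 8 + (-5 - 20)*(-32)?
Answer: 808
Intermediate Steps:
8 + (-5 - 20)*(-32) = 8 - 25*(-32) = 8 + 800 = 808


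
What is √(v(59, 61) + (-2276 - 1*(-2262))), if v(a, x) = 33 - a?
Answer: 2*I*√10 ≈ 6.3246*I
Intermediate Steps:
√(v(59, 61) + (-2276 - 1*(-2262))) = √((33 - 1*59) + (-2276 - 1*(-2262))) = √((33 - 59) + (-2276 + 2262)) = √(-26 - 14) = √(-40) = 2*I*√10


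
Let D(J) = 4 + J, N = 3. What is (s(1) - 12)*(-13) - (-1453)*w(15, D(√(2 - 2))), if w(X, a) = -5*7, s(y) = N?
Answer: -50738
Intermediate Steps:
s(y) = 3
w(X, a) = -35
(s(1) - 12)*(-13) - (-1453)*w(15, D(√(2 - 2))) = (3 - 12)*(-13) - (-1453)*(-35) = -9*(-13) - 1453*35 = 117 - 50855 = -50738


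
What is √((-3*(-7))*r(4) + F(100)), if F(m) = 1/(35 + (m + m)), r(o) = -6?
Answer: I*√6958115/235 ≈ 11.225*I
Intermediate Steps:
F(m) = 1/(35 + 2*m)
√((-3*(-7))*r(4) + F(100)) = √(-3*(-7)*(-6) + 1/(35 + 2*100)) = √(21*(-6) + 1/(35 + 200)) = √(-126 + 1/235) = √(-29609/235) = I*√6958115/235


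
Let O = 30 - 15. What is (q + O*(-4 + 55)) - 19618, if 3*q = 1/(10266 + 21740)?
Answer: -1810227353/96018 ≈ -18853.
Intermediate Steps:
O = 15
q = 1/96018 (q = 1/(3*(10266 + 21740)) = (⅓)/32006 = (⅓)*(1/32006) = 1/96018 ≈ 1.0415e-5)
(q + O*(-4 + 55)) - 19618 = (1/96018 + 15*(-4 + 55)) - 19618 = (1/96018 + 15*51) - 19618 = (1/96018 + 765) - 19618 = 73453771/96018 - 19618 = -1810227353/96018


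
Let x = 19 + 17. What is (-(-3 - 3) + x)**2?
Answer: 1764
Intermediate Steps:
x = 36
(-(-3 - 3) + x)**2 = (-(-3 - 3) + 36)**2 = (-1*(-6) + 36)**2 = (6 + 36)**2 = 42**2 = 1764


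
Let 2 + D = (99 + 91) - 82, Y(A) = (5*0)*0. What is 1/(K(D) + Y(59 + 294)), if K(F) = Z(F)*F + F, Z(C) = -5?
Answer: -1/424 ≈ -0.0023585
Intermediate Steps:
Y(A) = 0 (Y(A) = 0*0 = 0)
D = 106 (D = -2 + ((99 + 91) - 82) = -2 + (190 - 82) = -2 + 108 = 106)
K(F) = -4*F (K(F) = -5*F + F = -4*F)
1/(K(D) + Y(59 + 294)) = 1/(-4*106 + 0) = 1/(-424 + 0) = 1/(-424) = -1/424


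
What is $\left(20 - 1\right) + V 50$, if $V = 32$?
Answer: $1619$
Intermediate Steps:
$\left(20 - 1\right) + V 50 = \left(20 - 1\right) + 32 \cdot 50 = \left(20 - 1\right) + 1600 = 19 + 1600 = 1619$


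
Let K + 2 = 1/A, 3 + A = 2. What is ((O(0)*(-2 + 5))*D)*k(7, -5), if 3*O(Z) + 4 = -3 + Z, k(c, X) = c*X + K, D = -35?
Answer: -9310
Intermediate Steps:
A = -1 (A = -3 + 2 = -1)
K = -3 (K = -2 + 1/(-1) = -2 - 1 = -3)
k(c, X) = -3 + X*c (k(c, X) = c*X - 3 = X*c - 3 = -3 + X*c)
O(Z) = -7/3 + Z/3 (O(Z) = -4/3 + (-3 + Z)/3 = -4/3 + (-1 + Z/3) = -7/3 + Z/3)
((O(0)*(-2 + 5))*D)*k(7, -5) = (((-7/3 + (⅓)*0)*(-2 + 5))*(-35))*(-3 - 5*7) = (((-7/3 + 0)*3)*(-35))*(-3 - 35) = (-7/3*3*(-35))*(-38) = -7*(-35)*(-38) = 245*(-38) = -9310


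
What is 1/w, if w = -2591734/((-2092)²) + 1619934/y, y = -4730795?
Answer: -10352077004440/9675272540953 ≈ -1.0700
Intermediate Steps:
w = -9675272540953/10352077004440 (w = -2591734/((-2092)²) + 1619934/(-4730795) = -2591734/4376464 + 1619934*(-1/4730795) = -2591734*1/4376464 - 1619934/4730795 = -1295867/2188232 - 1619934/4730795 = -9675272540953/10352077004440 ≈ -0.93462)
1/w = 1/(-9675272540953/10352077004440) = -10352077004440/9675272540953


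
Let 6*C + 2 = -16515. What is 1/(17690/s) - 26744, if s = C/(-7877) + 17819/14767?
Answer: -330185932119749323/12346168606260 ≈ -26744.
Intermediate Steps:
C = -16517/6 (C = -1/3 + (1/6)*(-16515) = -1/3 - 5505/2 = -16517/6 ≈ -2752.8)
s = 1086068117/697917954 (s = -16517/6/(-7877) + 17819/14767 = -16517/6*(-1/7877) + 17819*(1/14767) = 16517/47262 + 17819/14767 = 1086068117/697917954 ≈ 1.5562)
1/(17690/s) - 26744 = 1/(17690/(1086068117/697917954)) - 26744 = 1/(17690*(697917954/1086068117)) - 26744 = 1/(12346168606260/1086068117) - 26744 = 1086068117/12346168606260 - 26744 = -330185932119749323/12346168606260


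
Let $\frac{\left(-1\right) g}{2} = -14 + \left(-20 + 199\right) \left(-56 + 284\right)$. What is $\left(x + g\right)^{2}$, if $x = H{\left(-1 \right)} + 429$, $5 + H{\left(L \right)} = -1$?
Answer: $6589055929$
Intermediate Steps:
$H{\left(L \right)} = -6$ ($H{\left(L \right)} = -5 - 1 = -6$)
$g = -81596$ ($g = - 2 \left(-14 + \left(-20 + 199\right) \left(-56 + 284\right)\right) = - 2 \left(-14 + 179 \cdot 228\right) = - 2 \left(-14 + 40812\right) = \left(-2\right) 40798 = -81596$)
$x = 423$ ($x = -6 + 429 = 423$)
$\left(x + g\right)^{2} = \left(423 - 81596\right)^{2} = \left(-81173\right)^{2} = 6589055929$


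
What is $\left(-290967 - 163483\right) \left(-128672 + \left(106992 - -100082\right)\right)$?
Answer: $-35629788900$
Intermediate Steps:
$\left(-290967 - 163483\right) \left(-128672 + \left(106992 - -100082\right)\right) = - 454450 \left(-128672 + \left(106992 + 100082\right)\right) = - 454450 \left(-128672 + 207074\right) = \left(-454450\right) 78402 = -35629788900$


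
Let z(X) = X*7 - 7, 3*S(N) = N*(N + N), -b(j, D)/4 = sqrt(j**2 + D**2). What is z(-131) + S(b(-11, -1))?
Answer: 1132/3 ≈ 377.33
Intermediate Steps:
b(j, D) = -4*sqrt(D**2 + j**2) (b(j, D) = -4*sqrt(j**2 + D**2) = -4*sqrt(D**2 + j**2))
S(N) = 2*N**2/3 (S(N) = (N*(N + N))/3 = (N*(2*N))/3 = (2*N**2)/3 = 2*N**2/3)
z(X) = -7 + 7*X (z(X) = 7*X - 7 = -7 + 7*X)
z(-131) + S(b(-11, -1)) = (-7 + 7*(-131)) + 2*(-4*sqrt((-1)**2 + (-11)**2))**2/3 = (-7 - 917) + 2*(-4*sqrt(1 + 121))**2/3 = -924 + 2*(-4*sqrt(122))**2/3 = -924 + (2/3)*1952 = -924 + 3904/3 = 1132/3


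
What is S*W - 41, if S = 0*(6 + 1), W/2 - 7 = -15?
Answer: -41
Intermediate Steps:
W = -16 (W = 14 + 2*(-15) = 14 - 30 = -16)
S = 0 (S = 0*7 = 0)
S*W - 41 = 0*(-16) - 41 = 0 - 41 = -41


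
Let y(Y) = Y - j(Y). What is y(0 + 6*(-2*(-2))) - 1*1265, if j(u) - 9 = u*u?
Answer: -1826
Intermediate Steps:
j(u) = 9 + u² (j(u) = 9 + u*u = 9 + u²)
y(Y) = -9 + Y - Y² (y(Y) = Y - (9 + Y²) = Y + (-9 - Y²) = -9 + Y - Y²)
y(0 + 6*(-2*(-2))) - 1*1265 = (-9 + (0 + 6*(-2*(-2))) - (0 + 6*(-2*(-2)))²) - 1*1265 = (-9 + (0 + 6*4) - (0 + 6*4)²) - 1265 = (-9 + (0 + 24) - (0 + 24)²) - 1265 = (-9 + 24 - 1*24²) - 1265 = (-9 + 24 - 1*576) - 1265 = (-9 + 24 - 576) - 1265 = -561 - 1265 = -1826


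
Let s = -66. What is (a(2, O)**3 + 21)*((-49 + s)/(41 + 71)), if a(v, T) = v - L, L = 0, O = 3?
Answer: -3335/112 ≈ -29.777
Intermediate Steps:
a(v, T) = v (a(v, T) = v - 1*0 = v + 0 = v)
(a(2, O)**3 + 21)*((-49 + s)/(41 + 71)) = (2**3 + 21)*((-49 - 66)/(41 + 71)) = (8 + 21)*(-115/112) = 29*(-115*1/112) = 29*(-115/112) = -3335/112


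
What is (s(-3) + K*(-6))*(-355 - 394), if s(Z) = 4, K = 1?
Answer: 1498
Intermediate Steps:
(s(-3) + K*(-6))*(-355 - 394) = (4 + 1*(-6))*(-355 - 394) = (4 - 6)*(-749) = -2*(-749) = 1498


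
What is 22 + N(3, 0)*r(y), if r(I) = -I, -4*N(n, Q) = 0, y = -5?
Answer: 22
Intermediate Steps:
N(n, Q) = 0 (N(n, Q) = -¼*0 = 0)
22 + N(3, 0)*r(y) = 22 + 0*(-1*(-5)) = 22 + 0*5 = 22 + 0 = 22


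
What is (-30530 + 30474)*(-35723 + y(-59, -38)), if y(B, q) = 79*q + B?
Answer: 2171904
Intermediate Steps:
y(B, q) = B + 79*q
(-30530 + 30474)*(-35723 + y(-59, -38)) = (-30530 + 30474)*(-35723 + (-59 + 79*(-38))) = -56*(-35723 + (-59 - 3002)) = -56*(-35723 - 3061) = -56*(-38784) = 2171904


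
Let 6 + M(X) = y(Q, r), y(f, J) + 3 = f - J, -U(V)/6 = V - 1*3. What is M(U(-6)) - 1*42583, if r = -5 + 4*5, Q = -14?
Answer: -42621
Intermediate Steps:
r = 15 (r = -5 + 20 = 15)
U(V) = 18 - 6*V (U(V) = -6*(V - 1*3) = -6*(V - 3) = -6*(-3 + V) = 18 - 6*V)
y(f, J) = -3 + f - J (y(f, J) = -3 + (f - J) = -3 + f - J)
M(X) = -38 (M(X) = -6 + (-3 - 14 - 1*15) = -6 + (-3 - 14 - 15) = -6 - 32 = -38)
M(U(-6)) - 1*42583 = -38 - 1*42583 = -38 - 42583 = -42621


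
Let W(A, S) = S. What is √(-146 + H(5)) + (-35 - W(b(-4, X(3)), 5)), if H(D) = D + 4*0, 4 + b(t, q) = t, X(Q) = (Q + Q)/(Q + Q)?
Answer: -40 + I*√141 ≈ -40.0 + 11.874*I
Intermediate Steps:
X(Q) = 1 (X(Q) = (2*Q)/((2*Q)) = (2*Q)*(1/(2*Q)) = 1)
b(t, q) = -4 + t
H(D) = D (H(D) = D + 0 = D)
√(-146 + H(5)) + (-35 - W(b(-4, X(3)), 5)) = √(-146 + 5) + (-35 - 1*5) = √(-141) + (-35 - 5) = I*√141 - 40 = -40 + I*√141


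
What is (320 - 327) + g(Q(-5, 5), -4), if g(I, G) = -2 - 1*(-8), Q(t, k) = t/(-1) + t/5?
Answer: -1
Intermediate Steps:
Q(t, k) = -4*t/5 (Q(t, k) = t*(-1) + t*(⅕) = -t + t/5 = -4*t/5)
g(I, G) = 6 (g(I, G) = -2 + 8 = 6)
(320 - 327) + g(Q(-5, 5), -4) = (320 - 327) + 6 = -7 + 6 = -1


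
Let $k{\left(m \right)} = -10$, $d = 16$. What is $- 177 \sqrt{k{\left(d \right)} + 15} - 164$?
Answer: $-164 - 177 \sqrt{5} \approx -559.78$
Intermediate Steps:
$- 177 \sqrt{k{\left(d \right)} + 15} - 164 = - 177 \sqrt{-10 + 15} - 164 = - 177 \sqrt{5} - 164 = -164 - 177 \sqrt{5}$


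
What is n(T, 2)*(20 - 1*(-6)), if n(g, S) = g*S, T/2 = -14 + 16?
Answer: 208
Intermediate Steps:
T = 4 (T = 2*(-14 + 16) = 2*2 = 4)
n(g, S) = S*g
n(T, 2)*(20 - 1*(-6)) = (2*4)*(20 - 1*(-6)) = 8*(20 + 6) = 8*26 = 208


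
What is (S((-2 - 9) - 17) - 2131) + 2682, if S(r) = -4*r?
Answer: 663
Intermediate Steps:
(S((-2 - 9) - 17) - 2131) + 2682 = (-4*((-2 - 9) - 17) - 2131) + 2682 = (-4*(-11 - 17) - 2131) + 2682 = (-4*(-28) - 2131) + 2682 = (112 - 2131) + 2682 = -2019 + 2682 = 663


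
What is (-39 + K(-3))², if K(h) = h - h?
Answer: 1521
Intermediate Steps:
K(h) = 0
(-39 + K(-3))² = (-39 + 0)² = (-39)² = 1521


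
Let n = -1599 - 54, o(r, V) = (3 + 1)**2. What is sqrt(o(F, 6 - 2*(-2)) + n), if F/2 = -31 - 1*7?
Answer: I*sqrt(1637) ≈ 40.46*I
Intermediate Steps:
F = -76 (F = 2*(-31 - 1*7) = 2*(-31 - 7) = 2*(-38) = -76)
o(r, V) = 16 (o(r, V) = 4**2 = 16)
n = -1653
sqrt(o(F, 6 - 2*(-2)) + n) = sqrt(16 - 1653) = sqrt(-1637) = I*sqrt(1637)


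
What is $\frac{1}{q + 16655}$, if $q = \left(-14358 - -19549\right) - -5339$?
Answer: $\frac{1}{27185} \approx 3.6785 \cdot 10^{-5}$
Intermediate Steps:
$q = 10530$ ($q = \left(-14358 + 19549\right) + 5339 = 5191 + 5339 = 10530$)
$\frac{1}{q + 16655} = \frac{1}{10530 + 16655} = \frac{1}{27185}$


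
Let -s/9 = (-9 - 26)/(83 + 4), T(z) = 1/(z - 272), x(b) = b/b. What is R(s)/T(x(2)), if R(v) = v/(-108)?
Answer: 9485/1044 ≈ 9.0853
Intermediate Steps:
x(b) = 1
T(z) = 1/(-272 + z)
s = 105/29 (s = -9*(-9 - 26)/(83 + 4) = -(-315)/87 = -9*(-35/87) = 105/29 ≈ 3.6207)
R(v) = -v/108 (R(v) = v*(-1/108) = -v/108)
R(s)/T(x(2)) = (-1/108*105/29)/(1/(-272 + 1)) = -35/(1044*(1/(-271))) = -35/(1044*(-1/271)) = -35/1044*(-271) = 9485/1044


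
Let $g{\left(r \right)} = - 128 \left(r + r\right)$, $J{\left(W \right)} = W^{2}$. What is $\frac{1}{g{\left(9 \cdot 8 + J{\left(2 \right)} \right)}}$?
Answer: $- \frac{1}{19456} \approx -5.1398 \cdot 10^{-5}$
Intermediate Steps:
$g{\left(r \right)} = - 256 r$ ($g{\left(r \right)} = - 128 \cdot 2 r = - 256 r$)
$\frac{1}{g{\left(9 \cdot 8 + J{\left(2 \right)} \right)}} = \frac{1}{\left(-256\right) \left(9 \cdot 8 + 2^{2}\right)} = \frac{1}{\left(-256\right) \left(72 + 4\right)} = \frac{1}{\left(-256\right) 76} = \frac{1}{-19456} = - \frac{1}{19456}$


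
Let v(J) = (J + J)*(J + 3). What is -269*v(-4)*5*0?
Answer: 0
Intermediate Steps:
v(J) = 2*J*(3 + J) (v(J) = (2*J)*(3 + J) = 2*J*(3 + J))
-269*v(-4)*5*0 = -269*(2*(-4)*(3 - 4))*5*0 = -269*(2*(-4)*(-1))*5*0 = -269*8*5*0 = -10760*0 = -269*0 = 0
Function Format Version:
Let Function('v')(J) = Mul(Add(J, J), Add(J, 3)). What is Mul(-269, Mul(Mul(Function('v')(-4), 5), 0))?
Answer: 0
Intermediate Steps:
Function('v')(J) = Mul(2, J, Add(3, J)) (Function('v')(J) = Mul(Mul(2, J), Add(3, J)) = Mul(2, J, Add(3, J)))
Mul(-269, Mul(Mul(Function('v')(-4), 5), 0)) = Mul(-269, Mul(Mul(Mul(2, -4, Add(3, -4)), 5), 0)) = Mul(-269, Mul(Mul(Mul(2, -4, -1), 5), 0)) = Mul(-269, Mul(Mul(8, 5), 0)) = Mul(-269, Mul(40, 0)) = Mul(-269, 0) = 0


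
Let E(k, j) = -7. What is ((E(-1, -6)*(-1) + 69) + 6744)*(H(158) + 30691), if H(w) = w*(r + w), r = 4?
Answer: 383877340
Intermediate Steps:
H(w) = w*(4 + w)
((E(-1, -6)*(-1) + 69) + 6744)*(H(158) + 30691) = ((-7*(-1) + 69) + 6744)*(158*(4 + 158) + 30691) = ((7 + 69) + 6744)*(158*162 + 30691) = (76 + 6744)*(25596 + 30691) = 6820*56287 = 383877340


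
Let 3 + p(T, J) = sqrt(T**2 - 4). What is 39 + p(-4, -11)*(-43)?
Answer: 168 - 86*sqrt(3) ≈ 19.044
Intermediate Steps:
p(T, J) = -3 + sqrt(-4 + T**2) (p(T, J) = -3 + sqrt(T**2 - 4) = -3 + sqrt(-4 + T**2))
39 + p(-4, -11)*(-43) = 39 + (-3 + sqrt(-4 + (-4)**2))*(-43) = 39 + (-3 + sqrt(-4 + 16))*(-43) = 39 + (-3 + sqrt(12))*(-43) = 39 + (-3 + 2*sqrt(3))*(-43) = 39 + (129 - 86*sqrt(3)) = 168 - 86*sqrt(3)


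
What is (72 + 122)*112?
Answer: 21728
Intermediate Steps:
(72 + 122)*112 = 194*112 = 21728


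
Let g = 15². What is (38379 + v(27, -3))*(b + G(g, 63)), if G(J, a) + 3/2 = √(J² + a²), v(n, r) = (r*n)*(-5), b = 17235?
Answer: 668384064 + 349056*√674 ≈ 6.7745e+8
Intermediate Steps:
g = 225
v(n, r) = -5*n*r (v(n, r) = (n*r)*(-5) = -5*n*r)
G(J, a) = -3/2 + √(J² + a²)
(38379 + v(27, -3))*(b + G(g, 63)) = (38379 - 5*27*(-3))*(17235 + (-3/2 + √(225² + 63²))) = (38379 + 405)*(17235 + (-3/2 + √(50625 + 3969))) = 38784*(17235 + (-3/2 + √54594)) = 38784*(17235 + (-3/2 + 9*√674)) = 38784*(34467/2 + 9*√674) = 668384064 + 349056*√674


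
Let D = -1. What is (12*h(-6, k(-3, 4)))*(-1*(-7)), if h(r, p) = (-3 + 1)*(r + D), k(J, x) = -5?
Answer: 1176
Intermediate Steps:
h(r, p) = 2 - 2*r (h(r, p) = (-3 + 1)*(r - 1) = -2*(-1 + r) = 2 - 2*r)
(12*h(-6, k(-3, 4)))*(-1*(-7)) = (12*(2 - 2*(-6)))*(-1*(-7)) = (12*(2 + 12))*7 = (12*14)*7 = 168*7 = 1176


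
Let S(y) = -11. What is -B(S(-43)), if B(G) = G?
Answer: 11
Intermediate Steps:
-B(S(-43)) = -1*(-11) = 11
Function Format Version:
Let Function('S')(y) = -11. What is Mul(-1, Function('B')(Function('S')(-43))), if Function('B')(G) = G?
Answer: 11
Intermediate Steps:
Mul(-1, Function('B')(Function('S')(-43))) = Mul(-1, -11) = 11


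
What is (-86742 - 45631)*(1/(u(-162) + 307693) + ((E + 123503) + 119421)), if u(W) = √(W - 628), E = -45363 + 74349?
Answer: 132373*(-271910*√790 + 83664803631*I)/(√790 - 307693*I) ≈ -3.5994e+10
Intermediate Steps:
E = 28986
u(W) = √(-628 + W)
(-86742 - 45631)*(1/(u(-162) + 307693) + ((E + 123503) + 119421)) = (-86742 - 45631)*(1/(√(-628 - 162) + 307693) + ((28986 + 123503) + 119421)) = -132373*(1/(√(-790) + 307693) + (152489 + 119421)) = -132373*(1/(I*√790 + 307693) + 271910) = -132373*(1/(307693 + I*√790) + 271910) = -132373*(271910 + 1/(307693 + I*√790)) = -35993542430 - 132373/(307693 + I*√790)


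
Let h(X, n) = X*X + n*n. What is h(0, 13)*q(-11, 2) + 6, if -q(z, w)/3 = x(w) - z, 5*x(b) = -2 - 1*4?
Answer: -24813/5 ≈ -4962.6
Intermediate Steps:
h(X, n) = X² + n²
x(b) = -6/5 (x(b) = (-2 - 1*4)/5 = (-2 - 4)/5 = (⅕)*(-6) = -6/5)
q(z, w) = 18/5 + 3*z (q(z, w) = -3*(-6/5 - z) = 18/5 + 3*z)
h(0, 13)*q(-11, 2) + 6 = (0² + 13²)*(18/5 + 3*(-11)) + 6 = (0 + 169)*(18/5 - 33) + 6 = 169*(-147/5) + 6 = -24843/5 + 6 = -24813/5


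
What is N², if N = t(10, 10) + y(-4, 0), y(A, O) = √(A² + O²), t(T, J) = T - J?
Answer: 16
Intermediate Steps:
N = 4 (N = (10 - 1*10) + √((-4)² + 0²) = (10 - 10) + √(16 + 0) = 0 + √16 = 0 + 4 = 4)
N² = 4² = 16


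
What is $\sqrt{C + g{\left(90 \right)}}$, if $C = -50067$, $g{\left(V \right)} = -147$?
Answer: $i \sqrt{50214} \approx 224.08 i$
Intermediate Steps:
$\sqrt{C + g{\left(90 \right)}} = \sqrt{-50067 - 147} = \sqrt{-50214} = i \sqrt{50214}$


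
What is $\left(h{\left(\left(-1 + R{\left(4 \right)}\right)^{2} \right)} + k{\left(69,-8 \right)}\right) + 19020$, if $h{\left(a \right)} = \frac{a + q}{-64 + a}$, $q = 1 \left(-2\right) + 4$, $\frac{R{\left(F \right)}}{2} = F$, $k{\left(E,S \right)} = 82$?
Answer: $\frac{95493}{5} \approx 19099.0$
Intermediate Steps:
$R{\left(F \right)} = 2 F$
$q = 2$ ($q = -2 + 4 = 2$)
$h{\left(a \right)} = \frac{2 + a}{-64 + a}$ ($h{\left(a \right)} = \frac{a + 2}{-64 + a} = \frac{2 + a}{-64 + a}$)
$\left(h{\left(\left(-1 + R{\left(4 \right)}\right)^{2} \right)} + k{\left(69,-8 \right)}\right) + 19020 = \left(\frac{2 + \left(-1 + 2 \cdot 4\right)^{2}}{-64 + \left(-1 + 2 \cdot 4\right)^{2}} + 82\right) + 19020 = \left(\frac{2 + \left(-1 + 8\right)^{2}}{-64 + \left(-1 + 8\right)^{2}} + 82\right) + 19020 = \left(\frac{2 + 7^{2}}{-64 + 7^{2}} + 82\right) + 19020 = \left(\frac{2 + 49}{-64 + 49} + 82\right) + 19020 = \left(\frac{1}{-15} \cdot 51 + 82\right) + 19020 = \left(\left(- \frac{1}{15}\right) 51 + 82\right) + 19020 = \left(- \frac{17}{5} + 82\right) + 19020 = \frac{393}{5} + 19020 = \frac{95493}{5}$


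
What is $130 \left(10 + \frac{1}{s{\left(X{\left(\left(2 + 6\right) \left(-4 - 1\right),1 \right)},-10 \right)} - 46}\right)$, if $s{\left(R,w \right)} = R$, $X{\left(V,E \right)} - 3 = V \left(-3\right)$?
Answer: $\frac{100230}{77} \approx 1301.7$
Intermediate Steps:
$X{\left(V,E \right)} = 3 - 3 V$ ($X{\left(V,E \right)} = 3 + V \left(-3\right) = 3 - 3 V$)
$130 \left(10 + \frac{1}{s{\left(X{\left(\left(2 + 6\right) \left(-4 - 1\right),1 \right)},-10 \right)} - 46}\right) = 130 \left(10 + \frac{1}{\left(3 - 3 \left(2 + 6\right) \left(-4 - 1\right)\right) - 46}\right) = 130 \left(10 + \frac{1}{\left(3 - 3 \cdot 8 \left(-5\right)\right) - 46}\right) = 130 \left(10 + \frac{1}{\left(3 - -120\right) - 46}\right) = 130 \left(10 + \frac{1}{\left(3 + 120\right) - 46}\right) = 130 \left(10 + \frac{1}{123 - 46}\right) = 130 \left(10 + \frac{1}{77}\right) = 130 \cdot \frac{771}{77} = \frac{100230}{77}$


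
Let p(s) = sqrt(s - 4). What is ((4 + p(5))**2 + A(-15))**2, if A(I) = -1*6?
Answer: 361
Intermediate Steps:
A(I) = -6
p(s) = sqrt(-4 + s)
((4 + p(5))**2 + A(-15))**2 = ((4 + sqrt(-4 + 5))**2 - 6)**2 = ((4 + sqrt(1))**2 - 6)**2 = ((4 + 1)**2 - 6)**2 = (5**2 - 6)**2 = (25 - 6)**2 = 19**2 = 361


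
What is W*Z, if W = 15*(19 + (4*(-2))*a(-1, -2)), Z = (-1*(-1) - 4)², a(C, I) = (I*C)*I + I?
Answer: 9045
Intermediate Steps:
a(C, I) = I + C*I² (a(C, I) = (C*I)*I + I = C*I² + I = I + C*I²)
Z = 9 (Z = (1 - 4)² = (-3)² = 9)
W = 1005 (W = 15*(19 + (4*(-2))*(-2*(1 - 1*(-2)))) = 15*(19 - (-16)*(1 + 2)) = 15*(19 - (-16)*3) = 15*(19 - 8*(-6)) = 15*(19 + 48) = 15*67 = 1005)
W*Z = 1005*9 = 9045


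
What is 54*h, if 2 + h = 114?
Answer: 6048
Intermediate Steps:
h = 112 (h = -2 + 114 = 112)
54*h = 54*112 = 6048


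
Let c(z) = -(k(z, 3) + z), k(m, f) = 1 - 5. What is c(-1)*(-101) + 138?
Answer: -367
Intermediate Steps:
k(m, f) = -4
c(z) = 4 - z (c(z) = -(-4 + z) = 4 - z)
c(-1)*(-101) + 138 = (4 - 1*(-1))*(-101) + 138 = (4 + 1)*(-101) + 138 = 5*(-101) + 138 = -505 + 138 = -367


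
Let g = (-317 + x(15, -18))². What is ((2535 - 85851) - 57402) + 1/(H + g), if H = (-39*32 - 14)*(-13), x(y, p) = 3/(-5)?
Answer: -412570259867/2931894 ≈ -1.4072e+5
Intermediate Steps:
x(y, p) = -⅗ (x(y, p) = 3*(-⅕) = -⅗)
H = 16406 (H = (-1248 - 14)*(-13) = -1262*(-13) = 16406)
g = 2521744/25 (g = (-317 - ⅗)² = (-1588/5)² = 2521744/25 ≈ 1.0087e+5)
((2535 - 85851) - 57402) + 1/(H + g) = ((2535 - 85851) - 57402) + 1/(16406 + 2521744/25) = (-83316 - 57402) + 1/(2931894/25) = -140718 + 25/2931894 = -412570259867/2931894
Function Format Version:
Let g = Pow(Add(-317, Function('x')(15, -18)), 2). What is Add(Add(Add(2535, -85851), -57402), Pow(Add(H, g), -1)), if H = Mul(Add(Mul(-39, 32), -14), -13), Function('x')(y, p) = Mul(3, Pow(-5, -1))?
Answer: Rational(-412570259867, 2931894) ≈ -1.4072e+5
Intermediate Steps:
Function('x')(y, p) = Rational(-3, 5) (Function('x')(y, p) = Mul(3, Rational(-1, 5)) = Rational(-3, 5))
H = 16406 (H = Mul(Add(-1248, -14), -13) = Mul(-1262, -13) = 16406)
g = Rational(2521744, 25) (g = Pow(Add(-317, Rational(-3, 5)), 2) = Pow(Rational(-1588, 5), 2) = Rational(2521744, 25) ≈ 1.0087e+5)
Add(Add(Add(2535, -85851), -57402), Pow(Add(H, g), -1)) = Add(Add(Add(2535, -85851), -57402), Pow(Add(16406, Rational(2521744, 25)), -1)) = Add(Add(-83316, -57402), Pow(Rational(2931894, 25), -1)) = Add(-140718, Rational(25, 2931894)) = Rational(-412570259867, 2931894)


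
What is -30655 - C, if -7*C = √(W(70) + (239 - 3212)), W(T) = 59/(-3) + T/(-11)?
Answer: -30655 + 2*I*√816486/231 ≈ -30655.0 + 7.8233*I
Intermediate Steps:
W(T) = -59/3 - T/11 (W(T) = 59*(-⅓) + T*(-1/11) = -59/3 - T/11)
C = -2*I*√816486/231 (C = -√((-59/3 - 1/11*70) + (239 - 3212))/7 = -√((-59/3 - 70/11) - 2973)/7 = -√(-859/33 - 2973)/7 = -2*I*√816486/231 ≈ -7.8233*I)
-30655 - C = -30655 - (-2)*I*√816486/231 = -30655 + 2*I*√816486/231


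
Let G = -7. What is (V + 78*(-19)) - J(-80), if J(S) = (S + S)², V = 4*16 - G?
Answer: -27011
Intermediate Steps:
V = 71 (V = 4*16 - 1*(-7) = 64 + 7 = 71)
J(S) = 4*S² (J(S) = (2*S)² = 4*S²)
(V + 78*(-19)) - J(-80) = (71 + 78*(-19)) - 4*(-80)² = (71 - 1482) - 4*6400 = -1411 - 1*25600 = -1411 - 25600 = -27011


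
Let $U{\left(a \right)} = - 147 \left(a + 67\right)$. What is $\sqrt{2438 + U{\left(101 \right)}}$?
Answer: $i \sqrt{22258} \approx 149.19 i$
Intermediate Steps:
$U{\left(a \right)} = -9849 - 147 a$ ($U{\left(a \right)} = - 147 \left(67 + a\right) = -9849 - 147 a$)
$\sqrt{2438 + U{\left(101 \right)}} = \sqrt{2438 - 24696} = \sqrt{-22258} = i \sqrt{22258}$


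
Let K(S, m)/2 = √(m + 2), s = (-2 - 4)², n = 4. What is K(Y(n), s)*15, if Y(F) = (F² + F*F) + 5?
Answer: 30*√38 ≈ 184.93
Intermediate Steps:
s = 36 (s = (-6)² = 36)
Y(F) = 5 + 2*F² (Y(F) = (F² + F²) + 5 = 2*F² + 5 = 5 + 2*F²)
K(S, m) = 2*√(2 + m) (K(S, m) = 2*√(m + 2) = 2*√(2 + m))
K(Y(n), s)*15 = (2*√(2 + 36))*15 = (2*√38)*15 = 30*√38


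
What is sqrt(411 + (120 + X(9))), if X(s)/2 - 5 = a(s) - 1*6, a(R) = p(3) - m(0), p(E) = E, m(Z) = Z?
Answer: sqrt(535) ≈ 23.130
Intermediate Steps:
a(R) = 3 (a(R) = 3 - 1*0 = 3 + 0 = 3)
X(s) = 4 (X(s) = 10 + 2*(3 - 1*6) = 10 + 2*(3 - 6) = 10 + 2*(-3) = 10 - 6 = 4)
sqrt(411 + (120 + X(9))) = sqrt(411 + (120 + 4)) = sqrt(411 + 124) = sqrt(535)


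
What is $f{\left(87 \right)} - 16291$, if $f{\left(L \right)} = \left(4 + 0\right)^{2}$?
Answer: $-16275$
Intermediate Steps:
$f{\left(L \right)} = 16$ ($f{\left(L \right)} = 4^{2} = 16$)
$f{\left(87 \right)} - 16291 = 16 - 16291 = -16275$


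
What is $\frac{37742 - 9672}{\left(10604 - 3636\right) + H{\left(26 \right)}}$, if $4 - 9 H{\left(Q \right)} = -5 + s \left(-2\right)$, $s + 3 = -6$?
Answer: $\frac{28070}{6967} \approx 4.029$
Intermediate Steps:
$s = -9$ ($s = -3 - 6 = -9$)
$H{\left(Q \right)} = -1$ ($H{\left(Q \right)} = \frac{4}{9} - \frac{-5 - -18}{9} = \frac{4}{9} - \frac{-5 + 18}{9} = \frac{4}{9} - \frac{13}{9} = -1$)
$\frac{37742 - 9672}{\left(10604 - 3636\right) + H{\left(26 \right)}} = \frac{37742 - 9672}{\left(10604 - 3636\right) - 1} = \frac{28070}{\left(10604 - 3636\right) - 1} = \frac{28070}{6968 - 1} = \frac{28070}{6967}$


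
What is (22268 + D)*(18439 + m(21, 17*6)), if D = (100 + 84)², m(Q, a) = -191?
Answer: 1024150752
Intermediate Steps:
D = 33856 (D = 184² = 33856)
(22268 + D)*(18439 + m(21, 17*6)) = (22268 + 33856)*(18439 - 191) = 56124*18248 = 1024150752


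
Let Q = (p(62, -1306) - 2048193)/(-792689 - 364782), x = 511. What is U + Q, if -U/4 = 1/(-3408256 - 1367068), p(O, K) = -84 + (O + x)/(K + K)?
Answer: 6387118372215859/3609326276779412 ≈ 1.7696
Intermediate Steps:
p(O, K) = -84 + (511 + O)/(2*K) (p(O, K) = -84 + (O + 511)/(K + K) = -84 + (511 + O)/((2*K)) = -84 + (511 + O)*(1/(2*K)) = -84 + (511 + O)/(2*K))
Q = 5350100097/3023314252 (Q = ((½)*(511 + 62 - 168*(-1306))/(-1306) - 2048193)/(-792689 - 364782) = ((½)*(-1/1306)*(511 + 62 + 219408) - 2048193)/(-1157471) = ((½)*(-1/1306)*219981 - 2048193)*(-1/1157471) = (-219981/2612 - 2048193)*(-1/1157471) = -5350100097/2612*(-1/1157471) = 5350100097/3023314252 ≈ 1.7696)
U = 1/1193831 (U = -4/(-3408256 - 1367068) = -4/(-4775324) = -4*(-1/4775324) = 1/1193831 ≈ 8.3764e-7)
U + Q = 1/1193831 + 5350100097/3023314252 = 6387118372215859/3609326276779412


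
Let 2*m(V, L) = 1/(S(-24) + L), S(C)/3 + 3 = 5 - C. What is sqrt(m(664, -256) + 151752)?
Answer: sqrt(4808110279)/178 ≈ 389.55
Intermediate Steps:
S(C) = 6 - 3*C (S(C) = -9 + 3*(5 - C) = -9 + (15 - 3*C) = 6 - 3*C)
m(V, L) = 1/(2*(78 + L)) (m(V, L) = 1/(2*((6 - 3*(-24)) + L)) = 1/(2*((6 + 72) + L)) = 1/(2*(78 + L)))
sqrt(m(664, -256) + 151752) = sqrt(1/(2*(78 - 256)) + 151752) = sqrt((1/2)/(-178) + 151752) = sqrt((1/2)*(-1/178) + 151752) = sqrt(-1/356 + 151752) = sqrt(54023711/356) = sqrt(4808110279)/178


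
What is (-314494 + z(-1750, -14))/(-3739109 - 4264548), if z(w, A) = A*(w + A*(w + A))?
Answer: 635738/8003657 ≈ 0.079431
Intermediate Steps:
z(w, A) = A*(w + A*(A + w))
(-314494 + z(-1750, -14))/(-3739109 - 4264548) = (-314494 - 14*(-1750 + (-14)² - 14*(-1750)))/(-3739109 - 4264548) = (-314494 - 14*(-1750 + 196 + 24500))/(-8003657) = (-314494 - 14*22946)*(-1/8003657) = (-314494 - 321244)*(-1/8003657) = -635738*(-1/8003657) = 635738/8003657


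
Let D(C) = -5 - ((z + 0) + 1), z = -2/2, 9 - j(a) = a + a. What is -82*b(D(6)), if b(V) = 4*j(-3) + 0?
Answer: -4920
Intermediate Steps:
j(a) = 9 - 2*a (j(a) = 9 - (a + a) = 9 - 2*a)
z = -1 (z = -2*½ = -1)
D(C) = -5 (D(C) = -5 - ((-1 + 0) + 1) = -5 - (-1 + 1) = -5 - 1*0 = -5 + 0 = -5)
b(V) = 60 (b(V) = 4*(9 - 2*(-3)) + 0 = 4*(9 + 6) + 0 = 4*15 + 0 = 60 + 0 = 60)
-82*b(D(6)) = -82*60 = -4920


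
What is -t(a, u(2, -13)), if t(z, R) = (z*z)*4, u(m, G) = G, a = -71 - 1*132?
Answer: -164836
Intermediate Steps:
a = -203 (a = -71 - 132 = -203)
t(z, R) = 4*z**2 (t(z, R) = z**2*4 = 4*z**2)
-t(a, u(2, -13)) = -4*(-203)**2 = -4*41209 = -1*164836 = -164836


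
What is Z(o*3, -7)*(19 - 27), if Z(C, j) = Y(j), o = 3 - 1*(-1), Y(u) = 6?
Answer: -48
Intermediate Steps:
o = 4 (o = 3 + 1 = 4)
Z(C, j) = 6
Z(o*3, -7)*(19 - 27) = 6*(19 - 27) = 6*(-8) = -48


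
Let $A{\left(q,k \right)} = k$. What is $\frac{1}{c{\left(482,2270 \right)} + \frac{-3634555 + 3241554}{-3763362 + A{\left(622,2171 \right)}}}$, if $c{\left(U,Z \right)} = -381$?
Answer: $- \frac{537313}{204660110} \approx -0.0026254$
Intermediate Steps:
$\frac{1}{c{\left(482,2270 \right)} + \frac{-3634555 + 3241554}{-3763362 + A{\left(622,2171 \right)}}} = \frac{1}{-381 + \frac{-3634555 + 3241554}{-3763362 + 2171}} = \frac{1}{-381 - \frac{393001}{-3761191}} = \frac{1}{-381 - - \frac{56143}{537313}} = \frac{1}{-381 + \frac{56143}{537313}} = \frac{1}{- \frac{204660110}{537313}} = - \frac{537313}{204660110}$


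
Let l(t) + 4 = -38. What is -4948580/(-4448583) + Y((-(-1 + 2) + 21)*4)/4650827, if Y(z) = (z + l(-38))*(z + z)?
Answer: 23042036860300/20689589928141 ≈ 1.1137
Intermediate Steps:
l(t) = -42 (l(t) = -4 - 38 = -42)
Y(z) = 2*z*(-42 + z) (Y(z) = (z - 42)*(z + z) = (-42 + z)*(2*z) = 2*z*(-42 + z))
-4948580/(-4448583) + Y((-(-1 + 2) + 21)*4)/4650827 = -4948580/(-4448583) + (2*((-(-1 + 2) + 21)*4)*(-42 + (-(-1 + 2) + 21)*4))/4650827 = -4948580*(-1/4448583) + (2*((-1*1 + 21)*4)*(-42 + (-1*1 + 21)*4))*(1/4650827) = 4948580/4448583 + (2*((-1 + 21)*4)*(-42 + (-1 + 21)*4))*(1/4650827) = 4948580/4448583 + (2*(20*4)*(-42 + 20*4))*(1/4650827) = 4948580/4448583 + (2*80*(-42 + 80))*(1/4650827) = 4948580/4448583 + (2*80*38)*(1/4650827) = 4948580/4448583 + 6080*(1/4650827) = 4948580/4448583 + 6080/4650827 = 23042036860300/20689589928141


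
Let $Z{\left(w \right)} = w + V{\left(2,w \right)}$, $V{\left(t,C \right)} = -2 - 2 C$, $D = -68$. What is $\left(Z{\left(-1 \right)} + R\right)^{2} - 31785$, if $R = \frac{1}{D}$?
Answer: $- \frac{146969079}{4624} \approx -31784.0$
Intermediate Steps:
$R = - \frac{1}{68}$ ($R = \frac{1}{-68} = - \frac{1}{68} \approx -0.014706$)
$Z{\left(w \right)} = -2 - w$ ($Z{\left(w \right)} = w - \left(2 + 2 w\right) = -2 - w$)
$\left(Z{\left(-1 \right)} + R\right)^{2} - 31785 = \left(\left(-2 - -1\right) - \frac{1}{68}\right)^{2} - 31785 = \left(\left(-2 + 1\right) - \frac{1}{68}\right)^{2} - 31785 = \left(-1 - \frac{1}{68}\right)^{2} - 31785 = \left(- \frac{69}{68}\right)^{2} - 31785 = \frac{4761}{4624} - 31785 = - \frac{146969079}{4624}$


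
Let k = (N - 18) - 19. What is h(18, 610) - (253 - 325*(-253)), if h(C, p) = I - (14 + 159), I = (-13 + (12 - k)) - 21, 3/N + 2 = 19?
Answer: -1404815/17 ≈ -82636.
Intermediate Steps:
N = 3/17 (N = 3/(-2 + 19) = 3/17 ≈ 0.17647)
k = -626/17 (k = (3/17 - 18) - 19 = -303/17 - 19 = -626/17 ≈ -36.824)
I = 252/17 (I = (-13 + (12 - 1*(-626/17))) - 21 = (-13 + (12 + 626/17)) - 21 = (-13 + 830/17) - 21 = 609/17 - 21 = 252/17 ≈ 14.824)
h(C, p) = -2689/17 (h(C, p) = 252/17 - (14 + 159) = 252/17 - 1*173 = 252/17 - 173 = -2689/17)
h(18, 610) - (253 - 325*(-253)) = -2689/17 - (253 - 325*(-253)) = -2689/17 - (253 + 82225) = -2689/17 - 1*82478 = -2689/17 - 82478 = -1404815/17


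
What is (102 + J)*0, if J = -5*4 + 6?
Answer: 0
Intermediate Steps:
J = -14 (J = -20 + 6 = -14)
(102 + J)*0 = (102 - 14)*0 = 88*0 = 0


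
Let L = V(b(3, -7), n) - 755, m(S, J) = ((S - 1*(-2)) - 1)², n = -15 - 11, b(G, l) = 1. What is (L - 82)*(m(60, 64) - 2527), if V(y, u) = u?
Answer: -1030422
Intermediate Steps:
n = -26
m(S, J) = (1 + S)² (m(S, J) = ((S + 2) - 1)² = ((2 + S) - 1)² = (1 + S)²)
L = -781 (L = -26 - 755 = -781)
(L - 82)*(m(60, 64) - 2527) = (-781 - 82)*((1 + 60)² - 2527) = -863*(61² - 2527) = -863*(3721 - 2527) = -863*1194 = -1030422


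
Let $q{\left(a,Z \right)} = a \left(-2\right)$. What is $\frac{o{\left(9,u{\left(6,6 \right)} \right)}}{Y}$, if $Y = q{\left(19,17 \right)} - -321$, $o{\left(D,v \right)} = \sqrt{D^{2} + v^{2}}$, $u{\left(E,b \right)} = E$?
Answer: $\frac{3 \sqrt{13}}{283} \approx 0.038221$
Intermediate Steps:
$q{\left(a,Z \right)} = - 2 a$
$Y = 283$ ($Y = \left(-2\right) 19 - -321 = -38 + 321 = 283$)
$\frac{o{\left(9,u{\left(6,6 \right)} \right)}}{Y} = \frac{\sqrt{9^{2} + 6^{2}}}{283} = \sqrt{81 + 36} \cdot \frac{1}{283} = \sqrt{117} \cdot \frac{1}{283} = 3 \sqrt{13} \cdot \frac{1}{283} = \frac{3 \sqrt{13}}{283}$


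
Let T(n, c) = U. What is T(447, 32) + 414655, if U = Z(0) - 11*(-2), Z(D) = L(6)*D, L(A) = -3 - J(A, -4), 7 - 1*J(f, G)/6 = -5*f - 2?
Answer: 414677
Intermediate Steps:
J(f, G) = 54 + 30*f (J(f, G) = 42 - 6*(-5*f - 2) = 42 - 6*(-2 - 5*f) = 42 + (12 + 30*f) = 54 + 30*f)
L(A) = -57 - 30*A (L(A) = -3 - (54 + 30*A) = -3 + (-54 - 30*A) = -57 - 30*A)
Z(D) = -237*D (Z(D) = (-57 - 30*6)*D = (-57 - 180)*D = -237*D)
U = 22 (U = -237*0 - 11*(-2) = 0 + 22 = 22)
T(n, c) = 22
T(447, 32) + 414655 = 22 + 414655 = 414677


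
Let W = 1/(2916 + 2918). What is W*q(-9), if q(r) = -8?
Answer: -4/2917 ≈ -0.0013713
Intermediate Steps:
W = 1/5834 ≈ 0.00017141
W*q(-9) = (1/5834)*(-8) = -4/2917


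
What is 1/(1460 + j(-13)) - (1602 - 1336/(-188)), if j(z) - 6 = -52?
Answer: -106937945/66458 ≈ -1609.1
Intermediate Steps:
j(z) = -46 (j(z) = 6 - 52 = -46)
1/(1460 + j(-13)) - (1602 - 1336/(-188)) = 1/(1460 - 46) - (1602 - 1336/(-188)) = 1/1414 - (1602 - 1336*(-1)/188) = 1/1414 - (1602 - 1*(-334/47)) = 1/1414 - (1602 + 334/47) = 1/1414 - 1*75628/47 = 1/1414 - 75628/47 = -106937945/66458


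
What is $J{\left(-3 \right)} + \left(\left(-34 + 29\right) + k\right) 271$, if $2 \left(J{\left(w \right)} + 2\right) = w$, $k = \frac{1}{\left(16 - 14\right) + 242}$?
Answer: $- \frac{331203}{244} \approx -1357.4$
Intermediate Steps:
$k = \frac{1}{244}$ ($k = \frac{1}{2 + 242} = \frac{1}{244} \approx 0.0040984$)
$J{\left(w \right)} = -2 + \frac{w}{2}$
$J{\left(-3 \right)} + \left(\left(-34 + 29\right) + k\right) 271 = \left(-2 + \frac{1}{2} \left(-3\right)\right) + \left(\left(-34 + 29\right) + \frac{1}{244}\right) 271 = \left(-2 - \frac{3}{2}\right) + \left(-5 + \frac{1}{244}\right) 271 = - \frac{7}{2} - \frac{330349}{244} = - \frac{331203}{244}$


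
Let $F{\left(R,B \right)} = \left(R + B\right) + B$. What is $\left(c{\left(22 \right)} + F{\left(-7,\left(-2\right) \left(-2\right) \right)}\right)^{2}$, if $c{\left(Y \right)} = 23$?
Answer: $576$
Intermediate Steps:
$F{\left(R,B \right)} = R + 2 B$ ($F{\left(R,B \right)} = \left(B + R\right) + B = R + 2 B$)
$\left(c{\left(22 \right)} + F{\left(-7,\left(-2\right) \left(-2\right) \right)}\right)^{2} = \left(23 - \left(7 - 2 \left(\left(-2\right) \left(-2\right)\right)\right)\right)^{2} = \left(23 + \left(-7 + 2 \cdot 4\right)\right)^{2} = \left(23 + \left(-7 + 8\right)\right)^{2} = \left(23 + 1\right)^{2} = 24^{2} = 576$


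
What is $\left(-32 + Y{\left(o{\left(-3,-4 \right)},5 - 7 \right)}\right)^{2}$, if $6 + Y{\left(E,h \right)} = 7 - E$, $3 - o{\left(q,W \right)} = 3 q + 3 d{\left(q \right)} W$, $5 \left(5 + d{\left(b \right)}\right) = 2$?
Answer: $\frac{3721}{25} \approx 148.84$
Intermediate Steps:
$d{\left(b \right)} = - \frac{23}{5}$ ($d{\left(b \right)} = -5 + \frac{1}{5} \cdot 2 = -5 + \frac{2}{5} = - \frac{23}{5}$)
$o{\left(q,W \right)} = 3 - 3 q + \frac{69 W}{5}$ ($o{\left(q,W \right)} = 3 - \left(3 q + 3 \left(- \frac{23}{5}\right) W\right) = 3 - \left(3 q - \frac{69 W}{5}\right) = 3 + \left(- 3 q + \frac{69 W}{5}\right) = 3 - 3 q + \frac{69 W}{5}$)
$Y{\left(E,h \right)} = 1 - E$ ($Y{\left(E,h \right)} = -6 - \left(-7 + E\right) = 1 - E$)
$\left(-32 + Y{\left(o{\left(-3,-4 \right)},5 - 7 \right)}\right)^{2} = \left(-32 - \left(2 + 9 - \frac{276}{5}\right)\right)^{2} = \left(-32 + \left(1 - \left(3 + 9 - \frac{276}{5}\right)\right)\right)^{2} = \left(-32 + \left(1 - - \frac{216}{5}\right)\right)^{2} = \left(-32 + \left(1 + \frac{216}{5}\right)\right)^{2} = \left(-32 + \frac{221}{5}\right)^{2} = \left(\frac{61}{5}\right)^{2} = \frac{3721}{25}$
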